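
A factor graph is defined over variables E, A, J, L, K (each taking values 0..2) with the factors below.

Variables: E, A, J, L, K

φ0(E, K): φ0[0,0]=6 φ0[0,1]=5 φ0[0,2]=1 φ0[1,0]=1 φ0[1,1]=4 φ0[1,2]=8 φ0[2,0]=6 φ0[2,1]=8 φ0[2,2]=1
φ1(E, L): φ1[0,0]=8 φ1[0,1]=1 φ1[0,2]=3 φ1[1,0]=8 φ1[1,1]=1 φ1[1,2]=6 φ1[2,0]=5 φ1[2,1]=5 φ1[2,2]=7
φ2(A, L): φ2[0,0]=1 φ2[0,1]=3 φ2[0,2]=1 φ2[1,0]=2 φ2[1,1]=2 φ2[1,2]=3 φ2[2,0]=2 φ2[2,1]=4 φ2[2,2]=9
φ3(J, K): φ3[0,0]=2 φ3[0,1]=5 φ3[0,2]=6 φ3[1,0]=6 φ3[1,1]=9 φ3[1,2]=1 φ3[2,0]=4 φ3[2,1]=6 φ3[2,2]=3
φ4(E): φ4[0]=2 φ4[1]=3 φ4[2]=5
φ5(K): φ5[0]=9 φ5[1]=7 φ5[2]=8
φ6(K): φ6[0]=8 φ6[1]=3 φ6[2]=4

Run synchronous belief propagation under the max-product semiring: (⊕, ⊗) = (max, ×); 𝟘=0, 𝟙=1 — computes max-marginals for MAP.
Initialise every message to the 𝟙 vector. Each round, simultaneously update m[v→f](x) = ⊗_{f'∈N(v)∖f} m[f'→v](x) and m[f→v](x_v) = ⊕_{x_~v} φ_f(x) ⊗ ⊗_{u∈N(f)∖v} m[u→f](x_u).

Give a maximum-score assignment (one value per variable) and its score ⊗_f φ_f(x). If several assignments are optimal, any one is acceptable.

assignment: (E=2, A=2, J=1, L=2, K=0); score = 816480

init: all messages = 𝟙 over 3 values
r1 m[φ0→E] = [6, 8, 8]
r1 m[φ0→K] = [6, 8, 8]
r1 m[φ1→E] = [8, 8, 7]
r1 m[φ1→L] = [8, 5, 7]
r1 m[φ2→A] = [3, 3, 9]
r1 m[φ2→L] = [2, 4, 9]
r1 m[φ3→J] = [6, 9, 6]
r1 m[φ3→K] = [6, 9, 6]
r1 m[φ4→E] = [2, 3, 5]
r1 m[φ5→K] = [9, 7, 8]
r1 m[φ6→K] = [8, 3, 4]
r1 m[E→φ0] = [1, 1, 1]
r1 m[E→φ1] = [1, 1, 1]
r1 m[E→φ4] = [1, 1, 1]
r1 m[A→φ2] = [1, 1, 1]
r1 m[J→φ3] = [1, 1, 1]
r1 m[L→φ1] = [1, 1, 1]
r1 m[L→φ2] = [1, 1, 1]
r1 m[K→φ0] = [1, 1, 1]
r1 m[K→φ3] = [1, 1, 1]
r1 m[K→φ5] = [1, 1, 1]
r1 m[K→φ6] = [1, 1, 1]
r2 m[φ0→E] = [6, 8, 8]
r2 m[φ0→K] = [6, 8, 8]
r2 m[φ1→E] = [8, 8, 7]
r2 m[φ1→L] = [8, 5, 7]
r2 m[φ2→A] = [3, 3, 9]
r2 m[φ2→L] = [2, 4, 9]
r2 m[φ3→J] = [6, 9, 6]
r2 m[φ3→K] = [6, 9, 6]
r2 m[φ4→E] = [2, 3, 5]
r2 m[φ5→K] = [9, 7, 8]
r2 m[φ6→K] = [8, 3, 4]
r2 m[E→φ0] = [16, 24, 35]
r2 m[E→φ1] = [12, 24, 40]
r2 m[E→φ4] = [48, 64, 56]
r2 m[A→φ2] = [1, 1, 1]
r2 m[J→φ3] = [1, 1, 1]
r2 m[L→φ1] = [2, 4, 9]
r2 m[L→φ2] = [8, 5, 7]
r2 m[K→φ0] = [432, 189, 192]
r2 m[K→φ3] = [432, 168, 256]
r2 m[K→φ5] = [288, 216, 192]
r2 m[K→φ6] = [324, 504, 384]
r3 m[φ0→E] = [2592, 1536, 2592]
r3 m[φ0→K] = [210, 280, 192]
r3 m[φ1→E] = [27, 54, 63]
r3 m[φ1→L] = [200, 200, 280]
r3 m[φ2→A] = [15, 21, 63]
r3 m[φ2→L] = [2, 4, 9]
r3 m[φ3→J] = [1536, 2592, 1728]
r3 m[φ3→K] = [6, 9, 6]
r3 m[φ4→E] = [2, 3, 5]
r3 m[φ5→K] = [9, 7, 8]
r3 m[φ6→K] = [8, 3, 4]
r3 m[E→φ0] = [16, 24, 35]
r3 m[E→φ1] = [12, 24, 40]
r3 m[E→φ4] = [48, 64, 56]
r3 m[A→φ2] = [1, 1, 1]
r3 m[J→φ3] = [1, 1, 1]
r3 m[L→φ1] = [2, 4, 9]
r3 m[L→φ2] = [8, 5, 7]
r3 m[K→φ0] = [432, 189, 192]
r3 m[K→φ3] = [432, 168, 256]
r3 m[K→φ5] = [288, 216, 192]
r3 m[K→φ6] = [324, 504, 384]
r4 m[φ0→E] = [2592, 1536, 2592]
r4 m[φ0→K] = [210, 280, 192]
r4 m[φ1→E] = [27, 54, 63]
r4 m[φ1→L] = [200, 200, 280]
r4 m[φ2→A] = [15, 21, 63]
r4 m[φ2→L] = [2, 4, 9]
r4 m[φ3→J] = [1536, 2592, 1728]
r4 m[φ3→K] = [6, 9, 6]
r4 m[φ4→E] = [2, 3, 5]
r4 m[φ5→K] = [9, 7, 8]
r4 m[φ6→K] = [8, 3, 4]
r4 m[E→φ0] = [54, 162, 315]
r4 m[E→φ1] = [5184, 4608, 12960]
r4 m[E→φ4] = [69984, 82944, 163296]
r4 m[A→φ2] = [1, 1, 1]
r4 m[J→φ3] = [1, 1, 1]
r4 m[L→φ1] = [2, 4, 9]
r4 m[L→φ2] = [200, 200, 280]
r4 m[K→φ0] = [432, 189, 192]
r4 m[K→φ3] = [15120, 5880, 6144]
r4 m[K→φ5] = [10080, 7560, 4608]
r4 m[K→φ6] = [11340, 17640, 9216]
r5 m[φ0→E] = [2592, 1536, 2592]
r5 m[φ0→K] = [1890, 2520, 1296]
r5 m[φ1→E] = [27, 54, 63]
r5 m[φ1→L] = [64800, 64800, 90720]
r5 m[φ2→A] = [600, 840, 2520]
r5 m[φ2→L] = [2, 4, 9]
r5 m[φ3→J] = [36864, 90720, 60480]
r5 m[φ3→K] = [6, 9, 6]
r5 m[φ4→E] = [2, 3, 5]
r5 m[φ5→K] = [9, 7, 8]
r5 m[φ6→K] = [8, 3, 4]
r5 m[E→φ0] = [54, 162, 315]
r5 m[E→φ1] = [5184, 4608, 12960]
r5 m[E→φ4] = [69984, 82944, 163296]
r5 m[A→φ2] = [1, 1, 1]
r5 m[J→φ3] = [1, 1, 1]
r5 m[L→φ1] = [2, 4, 9]
r5 m[L→φ2] = [200, 200, 280]
r5 m[K→φ0] = [432, 189, 192]
r5 m[K→φ3] = [15120, 5880, 6144]
r5 m[K→φ5] = [10080, 7560, 4608]
r5 m[K→φ6] = [11340, 17640, 9216]
r6 m[φ0→E] = [2592, 1536, 2592]
r6 m[φ0→K] = [1890, 2520, 1296]
r6 m[φ1→E] = [27, 54, 63]
r6 m[φ1→L] = [64800, 64800, 90720]
r6 m[φ2→A] = [600, 840, 2520]
r6 m[φ2→L] = [2, 4, 9]
r6 m[φ3→J] = [36864, 90720, 60480]
r6 m[φ3→K] = [6, 9, 6]
r6 m[φ4→E] = [2, 3, 5]
r6 m[φ5→K] = [9, 7, 8]
r6 m[φ6→K] = [8, 3, 4]
r6 m[E→φ0] = [54, 162, 315]
r6 m[E→φ1] = [5184, 4608, 12960]
r6 m[E→φ4] = [69984, 82944, 163296]
r6 m[A→φ2] = [1, 1, 1]
r6 m[J→φ3] = [1, 1, 1]
r6 m[L→φ1] = [2, 4, 9]
r6 m[L→φ2] = [64800, 64800, 90720]
r6 m[K→φ0] = [432, 189, 192]
r6 m[K→φ3] = [136080, 52920, 41472]
r6 m[K→φ5] = [90720, 68040, 31104]
r6 m[K→φ6] = [102060, 158760, 62208]
r7 m[φ0→E] = [2592, 1536, 2592]
r7 m[φ0→K] = [1890, 2520, 1296]
r7 m[φ1→E] = [27, 54, 63]
r7 m[φ1→L] = [64800, 64800, 90720]
r7 m[φ2→A] = [194400, 272160, 816480]
r7 m[φ2→L] = [2, 4, 9]
r7 m[φ3→J] = [272160, 816480, 544320]
r7 m[φ3→K] = [6, 9, 6]
r7 m[φ4→E] = [2, 3, 5]
r7 m[φ5→K] = [9, 7, 8]
r7 m[φ6→K] = [8, 3, 4]
r7 m[E→φ0] = [54, 162, 315]
r7 m[E→φ1] = [5184, 4608, 12960]
r7 m[E→φ4] = [69984, 82944, 163296]
r7 m[A→φ2] = [1, 1, 1]
r7 m[J→φ3] = [1, 1, 1]
r7 m[L→φ1] = [2, 4, 9]
r7 m[L→φ2] = [64800, 64800, 90720]
r7 m[K→φ0] = [432, 189, 192]
r7 m[K→φ3] = [136080, 52920, 41472]
r7 m[K→φ5] = [90720, 68040, 31104]
r7 m[K→φ6] = [102060, 158760, 62208]
r8 m[φ0→E] = [2592, 1536, 2592]
r8 m[φ0→K] = [1890, 2520, 1296]
r8 m[φ1→E] = [27, 54, 63]
r8 m[φ1→L] = [64800, 64800, 90720]
r8 m[φ2→A] = [194400, 272160, 816480]
r8 m[φ2→L] = [2, 4, 9]
r8 m[φ3→J] = [272160, 816480, 544320]
r8 m[φ3→K] = [6, 9, 6]
r8 m[φ4→E] = [2, 3, 5]
r8 m[φ5→K] = [9, 7, 8]
r8 m[φ6→K] = [8, 3, 4]
r8 m[E→φ0] = [54, 162, 315]
r8 m[E→φ1] = [5184, 4608, 12960]
r8 m[E→φ4] = [69984, 82944, 163296]
r8 m[A→φ2] = [1, 1, 1]
r8 m[J→φ3] = [1, 1, 1]
r8 m[L→φ1] = [2, 4, 9]
r8 m[L→φ2] = [64800, 64800, 90720]
r8 m[K→φ0] = [432, 189, 192]
r8 m[K→φ3] = [136080, 52920, 41472]
r8 m[K→φ5] = [90720, 68040, 31104]
r8 m[K→φ6] = [102060, 158760, 62208]
fixed point reached at round 8
traceback from E: (E=2, A=2, J=1, L=2, K=0), score=816480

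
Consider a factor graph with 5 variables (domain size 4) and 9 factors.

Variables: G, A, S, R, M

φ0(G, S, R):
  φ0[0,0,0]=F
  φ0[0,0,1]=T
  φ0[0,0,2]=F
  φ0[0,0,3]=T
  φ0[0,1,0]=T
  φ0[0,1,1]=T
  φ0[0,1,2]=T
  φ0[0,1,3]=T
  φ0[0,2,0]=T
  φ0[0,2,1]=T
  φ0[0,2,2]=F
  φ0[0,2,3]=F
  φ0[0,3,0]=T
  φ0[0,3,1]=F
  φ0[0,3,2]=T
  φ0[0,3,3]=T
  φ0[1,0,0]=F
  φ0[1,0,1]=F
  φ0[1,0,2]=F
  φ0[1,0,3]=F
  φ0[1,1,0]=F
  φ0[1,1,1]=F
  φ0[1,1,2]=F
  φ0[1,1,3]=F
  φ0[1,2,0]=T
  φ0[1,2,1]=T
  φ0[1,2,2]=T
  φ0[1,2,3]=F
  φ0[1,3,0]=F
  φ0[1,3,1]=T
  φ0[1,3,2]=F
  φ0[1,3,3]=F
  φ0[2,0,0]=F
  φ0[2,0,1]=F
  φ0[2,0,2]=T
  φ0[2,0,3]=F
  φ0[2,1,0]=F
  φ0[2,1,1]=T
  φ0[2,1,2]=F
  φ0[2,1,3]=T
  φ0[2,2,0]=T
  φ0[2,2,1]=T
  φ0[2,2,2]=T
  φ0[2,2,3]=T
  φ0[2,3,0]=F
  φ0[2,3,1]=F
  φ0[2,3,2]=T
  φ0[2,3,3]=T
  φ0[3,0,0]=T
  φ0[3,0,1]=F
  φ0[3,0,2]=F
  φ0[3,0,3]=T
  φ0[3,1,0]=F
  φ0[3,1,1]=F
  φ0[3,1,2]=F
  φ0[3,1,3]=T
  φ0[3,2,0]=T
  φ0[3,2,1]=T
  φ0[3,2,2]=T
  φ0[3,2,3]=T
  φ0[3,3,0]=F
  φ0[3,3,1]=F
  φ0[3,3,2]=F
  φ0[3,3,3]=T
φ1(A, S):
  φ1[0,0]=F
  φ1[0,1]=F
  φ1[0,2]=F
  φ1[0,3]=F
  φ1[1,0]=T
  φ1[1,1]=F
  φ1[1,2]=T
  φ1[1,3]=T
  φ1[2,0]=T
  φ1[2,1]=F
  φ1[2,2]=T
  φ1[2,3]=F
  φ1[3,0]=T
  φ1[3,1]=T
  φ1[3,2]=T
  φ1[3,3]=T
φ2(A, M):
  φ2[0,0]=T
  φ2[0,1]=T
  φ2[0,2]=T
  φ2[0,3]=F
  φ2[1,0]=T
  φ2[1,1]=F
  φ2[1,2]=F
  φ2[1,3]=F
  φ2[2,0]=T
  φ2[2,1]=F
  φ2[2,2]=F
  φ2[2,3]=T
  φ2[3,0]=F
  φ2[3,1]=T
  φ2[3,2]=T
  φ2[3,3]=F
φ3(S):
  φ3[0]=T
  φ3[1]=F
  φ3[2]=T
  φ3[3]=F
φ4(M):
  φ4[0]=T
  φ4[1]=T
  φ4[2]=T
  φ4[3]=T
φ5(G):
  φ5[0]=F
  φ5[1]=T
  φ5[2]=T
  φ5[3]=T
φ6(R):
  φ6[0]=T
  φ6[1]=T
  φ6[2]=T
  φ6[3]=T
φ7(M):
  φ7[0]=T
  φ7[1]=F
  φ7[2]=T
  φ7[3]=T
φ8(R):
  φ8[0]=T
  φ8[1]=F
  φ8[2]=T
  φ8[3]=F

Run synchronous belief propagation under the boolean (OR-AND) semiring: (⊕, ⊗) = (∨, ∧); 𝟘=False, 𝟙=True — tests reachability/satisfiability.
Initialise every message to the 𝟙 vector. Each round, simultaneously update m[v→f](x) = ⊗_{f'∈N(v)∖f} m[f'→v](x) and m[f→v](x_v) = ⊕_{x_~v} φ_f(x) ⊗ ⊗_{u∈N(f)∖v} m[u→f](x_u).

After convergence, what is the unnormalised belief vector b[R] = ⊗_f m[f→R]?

init: all messages = 𝟙 over 4 values
r1 m[φ0→G] = [T, T, T, T]
r1 m[φ0→S] = [T, T, T, T]
r1 m[φ0→R] = [T, T, T, T]
r1 m[φ1→A] = [F, T, T, T]
r1 m[φ1→S] = [T, T, T, T]
r1 m[φ2→A] = [T, T, T, T]
r1 m[φ2→M] = [T, T, T, T]
r1 m[φ3→S] = [T, F, T, F]
r1 m[φ4→M] = [T, T, T, T]
r1 m[φ5→G] = [F, T, T, T]
r1 m[φ6→R] = [T, T, T, T]
r1 m[φ7→M] = [T, F, T, T]
r1 m[φ8→R] = [T, F, T, F]
r1 m[G→φ0] = [T, T, T, T]
r1 m[G→φ5] = [T, T, T, T]
r1 m[A→φ1] = [T, T, T, T]
r1 m[A→φ2] = [T, T, T, T]
r1 m[S→φ0] = [T, T, T, T]
r1 m[S→φ1] = [T, T, T, T]
r1 m[S→φ3] = [T, T, T, T]
r1 m[R→φ0] = [T, T, T, T]
r1 m[R→φ6] = [T, T, T, T]
r1 m[R→φ8] = [T, T, T, T]
r1 m[M→φ2] = [T, T, T, T]
r1 m[M→φ4] = [T, T, T, T]
r1 m[M→φ7] = [T, T, T, T]
r2 m[φ0→G] = [T, T, T, T]
r2 m[φ0→S] = [T, T, T, T]
r2 m[φ0→R] = [T, T, T, T]
r2 m[φ1→A] = [F, T, T, T]
r2 m[φ1→S] = [T, T, T, T]
r2 m[φ2→A] = [T, T, T, T]
r2 m[φ2→M] = [T, T, T, T]
r2 m[φ3→S] = [T, F, T, F]
r2 m[φ4→M] = [T, T, T, T]
r2 m[φ5→G] = [F, T, T, T]
r2 m[φ6→R] = [T, T, T, T]
r2 m[φ7→M] = [T, F, T, T]
r2 m[φ8→R] = [T, F, T, F]
r2 m[G→φ0] = [F, T, T, T]
r2 m[G→φ5] = [T, T, T, T]
r2 m[A→φ1] = [T, T, T, T]
r2 m[A→φ2] = [F, T, T, T]
r2 m[S→φ0] = [T, F, T, F]
r2 m[S→φ1] = [T, F, T, F]
r2 m[S→φ3] = [T, T, T, T]
r2 m[R→φ0] = [T, F, T, F]
r2 m[R→φ6] = [T, F, T, F]
r2 m[R→φ8] = [T, T, T, T]
r2 m[M→φ2] = [T, F, T, T]
r2 m[M→φ4] = [T, F, T, T]
r2 m[M→φ7] = [T, T, T, T]
r3 m[φ0→G] = [T, T, T, T]
r3 m[φ0→S] = [T, F, T, T]
r3 m[φ0→R] = [T, T, T, T]
r3 m[φ1→A] = [F, T, T, T]
r3 m[φ1→S] = [T, T, T, T]
r3 m[φ2→A] = [T, T, T, T]
r3 m[φ2→M] = [T, T, T, T]
r3 m[φ3→S] = [T, F, T, F]
r3 m[φ4→M] = [T, T, T, T]
r3 m[φ5→G] = [F, T, T, T]
r3 m[φ6→R] = [T, T, T, T]
r3 m[φ7→M] = [T, F, T, T]
r3 m[φ8→R] = [T, F, T, F]
r3 m[G→φ0] = [F, T, T, T]
r3 m[G→φ5] = [T, T, T, T]
r3 m[A→φ1] = [T, T, T, T]
r3 m[A→φ2] = [F, T, T, T]
r3 m[S→φ0] = [T, F, T, F]
r3 m[S→φ1] = [T, F, T, F]
r3 m[S→φ3] = [T, T, T, T]
r3 m[R→φ0] = [T, F, T, F]
r3 m[R→φ6] = [T, F, T, F]
r3 m[R→φ8] = [T, T, T, T]
r3 m[M→φ2] = [T, F, T, T]
r3 m[M→φ4] = [T, F, T, T]
r3 m[M→φ7] = [T, T, T, T]
r4 m[φ0→G] = [T, T, T, T]
r4 m[φ0→S] = [T, F, T, T]
r4 m[φ0→R] = [T, T, T, T]
r4 m[φ1→A] = [F, T, T, T]
r4 m[φ1→S] = [T, T, T, T]
r4 m[φ2→A] = [T, T, T, T]
r4 m[φ2→M] = [T, T, T, T]
r4 m[φ3→S] = [T, F, T, F]
r4 m[φ4→M] = [T, T, T, T]
r4 m[φ5→G] = [F, T, T, T]
r4 m[φ6→R] = [T, T, T, T]
r4 m[φ7→M] = [T, F, T, T]
r4 m[φ8→R] = [T, F, T, F]
r4 m[G→φ0] = [F, T, T, T]
r4 m[G→φ5] = [T, T, T, T]
r4 m[A→φ1] = [T, T, T, T]
r4 m[A→φ2] = [F, T, T, T]
r4 m[S→φ0] = [T, F, T, F]
r4 m[S→φ1] = [T, F, T, F]
r4 m[S→φ3] = [T, F, T, T]
r4 m[R→φ0] = [T, F, T, F]
r4 m[R→φ6] = [T, F, T, F]
r4 m[R→φ8] = [T, T, T, T]
r4 m[M→φ2] = [T, F, T, T]
r4 m[M→φ4] = [T, F, T, T]
r4 m[M→φ7] = [T, T, T, T]
r5 m[φ0→G] = [T, T, T, T]
r5 m[φ0→S] = [T, F, T, T]
r5 m[φ0→R] = [T, T, T, T]
r5 m[φ1→A] = [F, T, T, T]
r5 m[φ1→S] = [T, T, T, T]
r5 m[φ2→A] = [T, T, T, T]
r5 m[φ2→M] = [T, T, T, T]
r5 m[φ3→S] = [T, F, T, F]
r5 m[φ4→M] = [T, T, T, T]
r5 m[φ5→G] = [F, T, T, T]
r5 m[φ6→R] = [T, T, T, T]
r5 m[φ7→M] = [T, F, T, T]
r5 m[φ8→R] = [T, F, T, F]
r5 m[G→φ0] = [F, T, T, T]
r5 m[G→φ5] = [T, T, T, T]
r5 m[A→φ1] = [T, T, T, T]
r5 m[A→φ2] = [F, T, T, T]
r5 m[S→φ0] = [T, F, T, F]
r5 m[S→φ1] = [T, F, T, F]
r5 m[S→φ3] = [T, F, T, T]
r5 m[R→φ0] = [T, F, T, F]
r5 m[R→φ6] = [T, F, T, F]
r5 m[R→φ8] = [T, T, T, T]
r5 m[M→φ2] = [T, F, T, T]
r5 m[M→φ4] = [T, F, T, T]
r5 m[M→φ7] = [T, T, T, T]
fixed point reached at round 5
b[R] = ⊗ incoming = [T, F, T, F]

b[R] = [T, F, T, F]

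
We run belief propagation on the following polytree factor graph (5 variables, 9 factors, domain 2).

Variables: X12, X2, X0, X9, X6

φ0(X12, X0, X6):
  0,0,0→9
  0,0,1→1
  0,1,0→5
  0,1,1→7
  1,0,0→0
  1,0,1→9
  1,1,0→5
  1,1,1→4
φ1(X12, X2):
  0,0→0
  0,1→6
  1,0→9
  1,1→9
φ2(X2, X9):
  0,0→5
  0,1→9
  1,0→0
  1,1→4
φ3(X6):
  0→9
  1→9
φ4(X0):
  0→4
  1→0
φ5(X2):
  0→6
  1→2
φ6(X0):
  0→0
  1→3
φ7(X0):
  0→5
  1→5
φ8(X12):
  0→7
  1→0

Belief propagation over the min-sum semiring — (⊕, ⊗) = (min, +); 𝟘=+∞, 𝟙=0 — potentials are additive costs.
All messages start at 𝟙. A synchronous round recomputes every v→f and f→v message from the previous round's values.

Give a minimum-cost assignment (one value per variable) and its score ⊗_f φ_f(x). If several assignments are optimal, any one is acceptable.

init: all messages = 𝟙 over 2 values
r1 m[φ0→X12] = [1, 0]
r1 m[φ0→X0] = [0, 4]
r1 m[φ0→X6] = [0, 1]
r1 m[φ1→X12] = [0, 9]
r1 m[φ1→X2] = [0, 6]
r1 m[φ2→X2] = [5, 0]
r1 m[φ2→X9] = [0, 4]
r1 m[φ3→X6] = [9, 9]
r1 m[φ4→X0] = [4, 0]
r1 m[φ5→X2] = [6, 2]
r1 m[φ6→X0] = [0, 3]
r1 m[φ7→X0] = [5, 5]
r1 m[φ8→X12] = [7, 0]
r1 m[X12→φ0] = [0, 0]
r1 m[X12→φ1] = [0, 0]
r1 m[X12→φ8] = [0, 0]
r1 m[X2→φ1] = [0, 0]
r1 m[X2→φ2] = [0, 0]
r1 m[X2→φ5] = [0, 0]
r1 m[X0→φ0] = [0, 0]
r1 m[X0→φ4] = [0, 0]
r1 m[X0→φ6] = [0, 0]
r1 m[X0→φ7] = [0, 0]
r1 m[X9→φ2] = [0, 0]
r1 m[X6→φ0] = [0, 0]
r1 m[X6→φ3] = [0, 0]
r2 m[φ0→X12] = [1, 0]
r2 m[φ0→X0] = [0, 4]
r2 m[φ0→X6] = [0, 1]
r2 m[φ1→X12] = [0, 9]
r2 m[φ1→X2] = [0, 6]
r2 m[φ2→X2] = [5, 0]
r2 m[φ2→X9] = [0, 4]
r2 m[φ3→X6] = [9, 9]
r2 m[φ4→X0] = [4, 0]
r2 m[φ5→X2] = [6, 2]
r2 m[φ6→X0] = [0, 3]
r2 m[φ7→X0] = [5, 5]
r2 m[φ8→X12] = [7, 0]
r2 m[X12→φ0] = [7, 9]
r2 m[X12→φ1] = [8, 0]
r2 m[X12→φ8] = [1, 9]
r2 m[X2→φ1] = [11, 2]
r2 m[X2→φ2] = [6, 8]
r2 m[X2→φ5] = [5, 6]
r2 m[X0→φ0] = [9, 8]
r2 m[X0→φ4] = [5, 12]
r2 m[X0→φ6] = [9, 9]
r2 m[X0→φ7] = [4, 7]
r2 m[X9→φ2] = [0, 0]
r2 m[X6→φ0] = [9, 9]
r2 m[X6→φ3] = [0, 1]
r3 m[φ0→X12] = [19, 18]
r3 m[φ0→X0] = [17, 21]
r3 m[φ0→X6] = [18, 17]
r3 m[φ1→X12] = [8, 11]
r3 m[φ1→X2] = [8, 9]
r3 m[φ2→X2] = [5, 0]
r3 m[φ2→X9] = [8, 12]
r3 m[φ3→X6] = [9, 9]
r3 m[φ4→X0] = [4, 0]
r3 m[φ5→X2] = [6, 2]
r3 m[φ6→X0] = [0, 3]
r3 m[φ7→X0] = [5, 5]
r3 m[φ8→X12] = [7, 0]
r3 m[X12→φ0] = [7, 9]
r3 m[X12→φ1] = [8, 0]
r3 m[X12→φ8] = [1, 9]
r3 m[X2→φ1] = [11, 2]
r3 m[X2→φ2] = [6, 8]
r3 m[X2→φ5] = [5, 6]
r3 m[X0→φ0] = [9, 8]
r3 m[X0→φ4] = [5, 12]
r3 m[X0→φ6] = [9, 9]
r3 m[X0→φ7] = [4, 7]
r3 m[X9→φ2] = [0, 0]
r3 m[X6→φ0] = [9, 9]
r3 m[X6→φ3] = [0, 1]
r4 m[φ0→X12] = [19, 18]
r4 m[φ0→X0] = [17, 21]
r4 m[φ0→X6] = [18, 17]
r4 m[φ1→X12] = [8, 11]
r4 m[φ1→X2] = [8, 9]
r4 m[φ2→X2] = [5, 0]
r4 m[φ2→X9] = [8, 12]
r4 m[φ3→X6] = [9, 9]
r4 m[φ4→X0] = [4, 0]
r4 m[φ5→X2] = [6, 2]
r4 m[φ6→X0] = [0, 3]
r4 m[φ7→X0] = [5, 5]
r4 m[φ8→X12] = [7, 0]
r4 m[X12→φ0] = [15, 11]
r4 m[X12→φ1] = [26, 18]
r4 m[X12→φ8] = [27, 29]
r4 m[X2→φ1] = [11, 2]
r4 m[X2→φ2] = [14, 11]
r4 m[X2→φ5] = [13, 9]
r4 m[X0→φ0] = [9, 8]
r4 m[X0→φ4] = [22, 29]
r4 m[X0→φ6] = [26, 26]
r4 m[X0→φ7] = [21, 24]
r4 m[X9→φ2] = [0, 0]
r4 m[X6→φ0] = [9, 9]
r4 m[X6→φ3] = [18, 17]
r5 m[φ0→X12] = [19, 18]
r5 m[φ0→X0] = [20, 24]
r5 m[φ0→X6] = [20, 23]
r5 m[φ1→X12] = [8, 11]
r5 m[φ1→X2] = [26, 27]
r5 m[φ2→X2] = [5, 0]
r5 m[φ2→X9] = [11, 15]
r5 m[φ3→X6] = [9, 9]
r5 m[φ4→X0] = [4, 0]
r5 m[φ5→X2] = [6, 2]
r5 m[φ6→X0] = [0, 3]
r5 m[φ7→X0] = [5, 5]
r5 m[φ8→X12] = [7, 0]
r5 m[X12→φ0] = [15, 11]
r5 m[X12→φ1] = [26, 18]
r5 m[X12→φ8] = [27, 29]
r5 m[X2→φ1] = [11, 2]
r5 m[X2→φ2] = [14, 11]
r5 m[X2→φ5] = [13, 9]
r5 m[X0→φ0] = [9, 8]
r5 m[X0→φ4] = [22, 29]
r5 m[X0→φ6] = [26, 26]
r5 m[X0→φ7] = [21, 24]
r5 m[X9→φ2] = [0, 0]
r5 m[X6→φ0] = [9, 9]
r5 m[X6→φ3] = [18, 17]
r6 m[φ0→X12] = [19, 18]
r6 m[φ0→X0] = [20, 24]
r6 m[φ0→X6] = [20, 23]
r6 m[φ1→X12] = [8, 11]
r6 m[φ1→X2] = [26, 27]
r6 m[φ2→X2] = [5, 0]
r6 m[φ2→X9] = [11, 15]
r6 m[φ3→X6] = [9, 9]
r6 m[φ4→X0] = [4, 0]
r6 m[φ5→X2] = [6, 2]
r6 m[φ6→X0] = [0, 3]
r6 m[φ7→X0] = [5, 5]
r6 m[φ8→X12] = [7, 0]
r6 m[X12→φ0] = [15, 11]
r6 m[X12→φ1] = [26, 18]
r6 m[X12→φ8] = [27, 29]
r6 m[X2→φ1] = [11, 2]
r6 m[X2→φ2] = [32, 29]
r6 m[X2→φ5] = [31, 27]
r6 m[X0→φ0] = [9, 8]
r6 m[X0→φ4] = [25, 32]
r6 m[X0→φ6] = [29, 29]
r6 m[X0→φ7] = [24, 27]
r6 m[X9→φ2] = [0, 0]
r6 m[X6→φ0] = [9, 9]
r6 m[X6→φ3] = [20, 23]
r7 m[φ0→X12] = [19, 18]
r7 m[φ0→X0] = [20, 24]
r7 m[φ0→X6] = [20, 23]
r7 m[φ1→X12] = [8, 11]
r7 m[φ1→X2] = [26, 27]
r7 m[φ2→X2] = [5, 0]
r7 m[φ2→X9] = [29, 33]
r7 m[φ3→X6] = [9, 9]
r7 m[φ4→X0] = [4, 0]
r7 m[φ5→X2] = [6, 2]
r7 m[φ6→X0] = [0, 3]
r7 m[φ7→X0] = [5, 5]
r7 m[φ8→X12] = [7, 0]
r7 m[X12→φ0] = [15, 11]
r7 m[X12→φ1] = [26, 18]
r7 m[X12→φ8] = [27, 29]
r7 m[X2→φ1] = [11, 2]
r7 m[X2→φ2] = [32, 29]
r7 m[X2→φ5] = [31, 27]
r7 m[X0→φ0] = [9, 8]
r7 m[X0→φ4] = [25, 32]
r7 m[X0→φ6] = [29, 29]
r7 m[X0→φ7] = [24, 27]
r7 m[X9→φ2] = [0, 0]
r7 m[X6→φ0] = [9, 9]
r7 m[X6→φ3] = [20, 23]
r8 m[φ0→X12] = [19, 18]
r8 m[φ0→X0] = [20, 24]
r8 m[φ0→X6] = [20, 23]
r8 m[φ1→X12] = [8, 11]
r8 m[φ1→X2] = [26, 27]
r8 m[φ2→X2] = [5, 0]
r8 m[φ2→X9] = [29, 33]
r8 m[φ3→X6] = [9, 9]
r8 m[φ4→X0] = [4, 0]
r8 m[φ5→X2] = [6, 2]
r8 m[φ6→X0] = [0, 3]
r8 m[φ7→X0] = [5, 5]
r8 m[φ8→X12] = [7, 0]
r8 m[X12→φ0] = [15, 11]
r8 m[X12→φ1] = [26, 18]
r8 m[X12→φ8] = [27, 29]
r8 m[X2→φ1] = [11, 2]
r8 m[X2→φ2] = [32, 29]
r8 m[X2→φ5] = [31, 27]
r8 m[X0→φ0] = [9, 8]
r8 m[X0→φ4] = [25, 32]
r8 m[X0→φ6] = [29, 29]
r8 m[X0→φ7] = [24, 27]
r8 m[X9→φ2] = [0, 0]
r8 m[X6→φ0] = [9, 9]
r8 m[X6→φ3] = [20, 23]
fixed point reached at round 8
traceback from X12: (X12=1, X2=1, X0=0, X9=0, X6=0), score=29

assignment: (X12=1, X2=1, X0=0, X9=0, X6=0); score = 29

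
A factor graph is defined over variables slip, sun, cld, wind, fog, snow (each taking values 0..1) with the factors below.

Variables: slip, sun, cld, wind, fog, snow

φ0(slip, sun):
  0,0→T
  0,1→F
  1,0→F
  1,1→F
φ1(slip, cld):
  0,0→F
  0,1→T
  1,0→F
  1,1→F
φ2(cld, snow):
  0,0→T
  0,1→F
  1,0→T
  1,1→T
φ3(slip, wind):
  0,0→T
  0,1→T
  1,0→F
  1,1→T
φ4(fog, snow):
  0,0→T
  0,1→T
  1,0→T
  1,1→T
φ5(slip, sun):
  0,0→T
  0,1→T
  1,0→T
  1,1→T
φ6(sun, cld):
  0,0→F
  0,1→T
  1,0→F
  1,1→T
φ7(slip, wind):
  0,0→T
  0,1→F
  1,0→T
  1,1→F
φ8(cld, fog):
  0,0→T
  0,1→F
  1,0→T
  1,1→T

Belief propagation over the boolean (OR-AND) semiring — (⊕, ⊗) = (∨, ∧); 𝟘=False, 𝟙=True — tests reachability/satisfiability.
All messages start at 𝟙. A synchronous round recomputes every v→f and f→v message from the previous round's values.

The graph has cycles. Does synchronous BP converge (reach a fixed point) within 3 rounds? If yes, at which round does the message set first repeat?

init: all messages = 𝟙 over 2 values
r1 m[φ0→slip] = [T, F]
r1 m[φ0→sun] = [T, F]
r1 m[φ1→slip] = [T, F]
r1 m[φ1→cld] = [F, T]
r1 m[φ2→cld] = [T, T]
r1 m[φ2→snow] = [T, T]
r1 m[φ3→slip] = [T, T]
r1 m[φ3→wind] = [T, T]
r1 m[φ4→fog] = [T, T]
r1 m[φ4→snow] = [T, T]
r1 m[φ5→slip] = [T, T]
r1 m[φ5→sun] = [T, T]
r1 m[φ6→sun] = [T, T]
r1 m[φ6→cld] = [F, T]
r1 m[φ7→slip] = [T, T]
r1 m[φ7→wind] = [T, F]
r1 m[φ8→cld] = [T, T]
r1 m[φ8→fog] = [T, T]
r1 m[slip→φ0] = [T, T]
r1 m[slip→φ1] = [T, T]
r1 m[slip→φ3] = [T, T]
r1 m[slip→φ5] = [T, T]
r1 m[slip→φ7] = [T, T]
r1 m[sun→φ0] = [T, T]
r1 m[sun→φ5] = [T, T]
r1 m[sun→φ6] = [T, T]
r1 m[cld→φ1] = [T, T]
r1 m[cld→φ2] = [T, T]
r1 m[cld→φ6] = [T, T]
r1 m[cld→φ8] = [T, T]
r1 m[wind→φ3] = [T, T]
r1 m[wind→φ7] = [T, T]
r1 m[fog→φ4] = [T, T]
r1 m[fog→φ8] = [T, T]
r1 m[snow→φ2] = [T, T]
r1 m[snow→φ4] = [T, T]
r2 m[φ0→slip] = [T, F]
r2 m[φ0→sun] = [T, F]
r2 m[φ1→slip] = [T, F]
r2 m[φ1→cld] = [F, T]
r2 m[φ2→cld] = [T, T]
r2 m[φ2→snow] = [T, T]
r2 m[φ3→slip] = [T, T]
r2 m[φ3→wind] = [T, T]
r2 m[φ4→fog] = [T, T]
r2 m[φ4→snow] = [T, T]
r2 m[φ5→slip] = [T, T]
r2 m[φ5→sun] = [T, T]
r2 m[φ6→sun] = [T, T]
r2 m[φ6→cld] = [F, T]
r2 m[φ7→slip] = [T, T]
r2 m[φ7→wind] = [T, F]
r2 m[φ8→cld] = [T, T]
r2 m[φ8→fog] = [T, T]
r2 m[slip→φ0] = [T, F]
r2 m[slip→φ1] = [T, F]
r2 m[slip→φ3] = [T, F]
r2 m[slip→φ5] = [T, F]
r2 m[slip→φ7] = [T, F]
r2 m[sun→φ0] = [T, T]
r2 m[sun→φ5] = [T, F]
r2 m[sun→φ6] = [T, F]
r2 m[cld→φ1] = [F, T]
r2 m[cld→φ2] = [F, T]
r2 m[cld→φ6] = [F, T]
r2 m[cld→φ8] = [F, T]
r2 m[wind→φ3] = [T, F]
r2 m[wind→φ7] = [T, T]
r2 m[fog→φ4] = [T, T]
r2 m[fog→φ8] = [T, T]
r2 m[snow→φ2] = [T, T]
r2 m[snow→φ4] = [T, T]
r3 m[φ0→slip] = [T, F]
r3 m[φ0→sun] = [T, F]
r3 m[φ1→slip] = [T, F]
r3 m[φ1→cld] = [F, T]
r3 m[φ2→cld] = [T, T]
r3 m[φ2→snow] = [T, T]
r3 m[φ3→slip] = [T, F]
r3 m[φ3→wind] = [T, T]
r3 m[φ4→fog] = [T, T]
r3 m[φ4→snow] = [T, T]
r3 m[φ5→slip] = [T, T]
r3 m[φ5→sun] = [T, T]
r3 m[φ6→sun] = [T, T]
r3 m[φ6→cld] = [F, T]
r3 m[φ7→slip] = [T, T]
r3 m[φ7→wind] = [T, F]
r3 m[φ8→cld] = [T, T]
r3 m[φ8→fog] = [T, T]
r3 m[slip→φ0] = [T, F]
r3 m[slip→φ1] = [T, F]
r3 m[slip→φ3] = [T, F]
r3 m[slip→φ5] = [T, F]
r3 m[slip→φ7] = [T, F]
r3 m[sun→φ0] = [T, T]
r3 m[sun→φ5] = [T, F]
r3 m[sun→φ6] = [T, F]
r3 m[cld→φ1] = [F, T]
r3 m[cld→φ2] = [F, T]
r3 m[cld→φ6] = [F, T]
r3 m[cld→φ8] = [F, T]
r3 m[wind→φ3] = [T, F]
r3 m[wind→φ7] = [T, T]
r3 m[fog→φ4] = [T, T]
r3 m[fog→φ8] = [T, T]
r3 m[snow→φ2] = [T, T]
r3 m[snow→φ4] = [T, T]
no fixed point within 3 rounds

NOT CONVERGED within 3 rounds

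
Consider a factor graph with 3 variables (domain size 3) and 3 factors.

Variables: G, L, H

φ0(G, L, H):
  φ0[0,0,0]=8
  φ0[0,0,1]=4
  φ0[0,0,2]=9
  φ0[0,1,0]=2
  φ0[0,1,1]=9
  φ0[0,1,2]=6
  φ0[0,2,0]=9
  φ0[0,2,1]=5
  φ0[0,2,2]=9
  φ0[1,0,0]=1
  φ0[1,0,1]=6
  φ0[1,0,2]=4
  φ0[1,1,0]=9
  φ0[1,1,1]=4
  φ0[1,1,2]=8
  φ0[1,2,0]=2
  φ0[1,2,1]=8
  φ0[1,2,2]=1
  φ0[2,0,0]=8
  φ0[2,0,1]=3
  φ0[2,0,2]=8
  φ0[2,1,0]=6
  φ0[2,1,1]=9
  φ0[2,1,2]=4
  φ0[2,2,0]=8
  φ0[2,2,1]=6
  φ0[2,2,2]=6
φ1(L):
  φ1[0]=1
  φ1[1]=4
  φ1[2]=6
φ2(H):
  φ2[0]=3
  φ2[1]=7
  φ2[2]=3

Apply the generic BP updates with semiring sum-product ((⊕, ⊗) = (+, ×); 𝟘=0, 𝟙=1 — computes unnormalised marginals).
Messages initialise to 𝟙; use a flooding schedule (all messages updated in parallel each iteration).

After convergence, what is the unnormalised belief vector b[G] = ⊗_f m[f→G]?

b[G] = [961, 763, 945]

init: all messages = 𝟙 over 3 values
r1 m[φ0→G] = [61, 43, 58]
r1 m[φ0→L] = [51, 57, 54]
r1 m[φ0→H] = [53, 54, 55]
r1 m[φ1→L] = [1, 4, 6]
r1 m[φ2→H] = [3, 7, 3]
r1 m[G→φ0] = [1, 1, 1]
r1 m[L→φ0] = [1, 1, 1]
r1 m[L→φ1] = [1, 1, 1]
r1 m[H→φ0] = [1, 1, 1]
r1 m[H→φ2] = [1, 1, 1]
r2 m[φ0→G] = [61, 43, 58]
r2 m[φ0→L] = [51, 57, 54]
r2 m[φ0→H] = [53, 54, 55]
r2 m[φ1→L] = [1, 4, 6]
r2 m[φ2→H] = [3, 7, 3]
r2 m[G→φ0] = [1, 1, 1]
r2 m[L→φ0] = [1, 4, 6]
r2 m[L→φ1] = [51, 57, 54]
r2 m[H→φ0] = [3, 7, 3]
r2 m[H→φ2] = [53, 54, 55]
r3 m[φ0→G] = [961, 763, 945]
r3 m[φ0→L] = [205, 259, 238]
r3 m[φ0→H] = [199, 215, 189]
r3 m[φ1→L] = [1, 4, 6]
r3 m[φ2→H] = [3, 7, 3]
r3 m[G→φ0] = [1, 1, 1]
r3 m[L→φ0] = [1, 4, 6]
r3 m[L→φ1] = [51, 57, 54]
r3 m[H→φ0] = [3, 7, 3]
r3 m[H→φ2] = [53, 54, 55]
r4 m[φ0→G] = [961, 763, 945]
r4 m[φ0→L] = [205, 259, 238]
r4 m[φ0→H] = [199, 215, 189]
r4 m[φ1→L] = [1, 4, 6]
r4 m[φ2→H] = [3, 7, 3]
r4 m[G→φ0] = [1, 1, 1]
r4 m[L→φ0] = [1, 4, 6]
r4 m[L→φ1] = [205, 259, 238]
r4 m[H→φ0] = [3, 7, 3]
r4 m[H→φ2] = [199, 215, 189]
r5 m[φ0→G] = [961, 763, 945]
r5 m[φ0→L] = [205, 259, 238]
r5 m[φ0→H] = [199, 215, 189]
r5 m[φ1→L] = [1, 4, 6]
r5 m[φ2→H] = [3, 7, 3]
r5 m[G→φ0] = [1, 1, 1]
r5 m[L→φ0] = [1, 4, 6]
r5 m[L→φ1] = [205, 259, 238]
r5 m[H→φ0] = [3, 7, 3]
r5 m[H→φ2] = [199, 215, 189]
fixed point reached at round 5
b[G] = ⊗ incoming = [961, 763, 945]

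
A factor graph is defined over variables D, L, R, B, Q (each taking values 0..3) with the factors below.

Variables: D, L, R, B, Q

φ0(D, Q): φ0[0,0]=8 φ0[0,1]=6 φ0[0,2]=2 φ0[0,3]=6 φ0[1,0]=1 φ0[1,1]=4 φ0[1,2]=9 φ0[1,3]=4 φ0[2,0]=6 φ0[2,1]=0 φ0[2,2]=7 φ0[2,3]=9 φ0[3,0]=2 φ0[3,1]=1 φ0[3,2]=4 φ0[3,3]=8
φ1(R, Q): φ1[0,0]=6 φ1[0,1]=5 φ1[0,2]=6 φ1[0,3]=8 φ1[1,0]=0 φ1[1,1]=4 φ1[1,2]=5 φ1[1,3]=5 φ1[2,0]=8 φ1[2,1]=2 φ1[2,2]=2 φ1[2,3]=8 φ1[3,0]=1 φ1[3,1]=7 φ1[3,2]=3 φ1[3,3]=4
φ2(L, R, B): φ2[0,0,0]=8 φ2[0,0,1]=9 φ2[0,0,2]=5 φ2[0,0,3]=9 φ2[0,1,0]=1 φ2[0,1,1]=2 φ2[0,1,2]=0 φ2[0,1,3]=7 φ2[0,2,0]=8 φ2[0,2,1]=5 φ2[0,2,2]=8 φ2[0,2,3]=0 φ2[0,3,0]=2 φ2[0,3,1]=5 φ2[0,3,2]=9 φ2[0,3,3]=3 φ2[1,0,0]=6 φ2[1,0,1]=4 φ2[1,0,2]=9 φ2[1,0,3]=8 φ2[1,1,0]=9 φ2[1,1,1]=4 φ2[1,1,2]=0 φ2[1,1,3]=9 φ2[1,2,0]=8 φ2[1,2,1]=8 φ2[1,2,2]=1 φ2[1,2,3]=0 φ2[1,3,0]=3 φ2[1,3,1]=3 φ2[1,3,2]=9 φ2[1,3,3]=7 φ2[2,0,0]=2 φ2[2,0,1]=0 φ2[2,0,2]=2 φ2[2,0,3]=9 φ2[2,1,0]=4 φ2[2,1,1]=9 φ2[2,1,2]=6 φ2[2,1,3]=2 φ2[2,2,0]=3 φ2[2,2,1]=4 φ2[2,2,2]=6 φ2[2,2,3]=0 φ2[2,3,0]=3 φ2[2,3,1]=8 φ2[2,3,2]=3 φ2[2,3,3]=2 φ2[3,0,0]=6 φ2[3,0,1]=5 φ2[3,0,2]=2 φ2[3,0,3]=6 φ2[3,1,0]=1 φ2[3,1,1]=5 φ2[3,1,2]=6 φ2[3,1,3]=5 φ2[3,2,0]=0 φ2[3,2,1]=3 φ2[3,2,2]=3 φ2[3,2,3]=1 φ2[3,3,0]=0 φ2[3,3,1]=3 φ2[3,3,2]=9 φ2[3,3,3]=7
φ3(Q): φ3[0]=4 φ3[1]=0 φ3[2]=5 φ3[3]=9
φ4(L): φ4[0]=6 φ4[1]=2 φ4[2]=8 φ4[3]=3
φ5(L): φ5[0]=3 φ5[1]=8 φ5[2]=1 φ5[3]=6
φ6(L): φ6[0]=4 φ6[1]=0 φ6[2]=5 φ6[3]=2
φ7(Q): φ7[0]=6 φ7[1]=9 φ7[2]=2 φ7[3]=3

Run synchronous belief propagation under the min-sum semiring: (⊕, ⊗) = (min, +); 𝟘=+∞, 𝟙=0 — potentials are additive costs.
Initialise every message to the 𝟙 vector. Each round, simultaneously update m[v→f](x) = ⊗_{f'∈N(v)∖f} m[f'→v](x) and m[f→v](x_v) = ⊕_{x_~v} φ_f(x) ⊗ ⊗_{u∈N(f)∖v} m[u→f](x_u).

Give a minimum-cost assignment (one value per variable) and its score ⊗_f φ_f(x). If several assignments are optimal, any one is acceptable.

init: all messages = 𝟙 over 4 values
r1 m[φ0→D] = [2, 1, 0, 1]
r1 m[φ0→Q] = [1, 0, 2, 4]
r1 m[φ1→R] = [5, 0, 2, 1]
r1 m[φ1→Q] = [0, 2, 2, 4]
r1 m[φ2→L] = [0, 0, 0, 0]
r1 m[φ2→R] = [0, 0, 0, 0]
r1 m[φ2→B] = [0, 0, 0, 0]
r1 m[φ3→Q] = [4, 0, 5, 9]
r1 m[φ4→L] = [6, 2, 8, 3]
r1 m[φ5→L] = [3, 8, 1, 6]
r1 m[φ6→L] = [4, 0, 5, 2]
r1 m[φ7→Q] = [6, 9, 2, 3]
r1 m[D→φ0] = [0, 0, 0, 0]
r1 m[L→φ2] = [0, 0, 0, 0]
r1 m[L→φ4] = [0, 0, 0, 0]
r1 m[L→φ5] = [0, 0, 0, 0]
r1 m[L→φ6] = [0, 0, 0, 0]
r1 m[R→φ1] = [0, 0, 0, 0]
r1 m[R→φ2] = [0, 0, 0, 0]
r1 m[B→φ2] = [0, 0, 0, 0]
r1 m[Q→φ0] = [0, 0, 0, 0]
r1 m[Q→φ1] = [0, 0, 0, 0]
r1 m[Q→φ3] = [0, 0, 0, 0]
r1 m[Q→φ7] = [0, 0, 0, 0]
r2 m[φ0→D] = [2, 1, 0, 1]
r2 m[φ0→Q] = [1, 0, 2, 4]
r2 m[φ1→R] = [5, 0, 2, 1]
r2 m[φ1→Q] = [0, 2, 2, 4]
r2 m[φ2→L] = [0, 0, 0, 0]
r2 m[φ2→R] = [0, 0, 0, 0]
r2 m[φ2→B] = [0, 0, 0, 0]
r2 m[φ3→Q] = [4, 0, 5, 9]
r2 m[φ4→L] = [6, 2, 8, 3]
r2 m[φ5→L] = [3, 8, 1, 6]
r2 m[φ6→L] = [4, 0, 5, 2]
r2 m[φ7→Q] = [6, 9, 2, 3]
r2 m[D→φ0] = [0, 0, 0, 0]
r2 m[L→φ2] = [13, 10, 14, 11]
r2 m[L→φ4] = [7, 8, 6, 8]
r2 m[L→φ5] = [10, 2, 13, 5]
r2 m[L→φ6] = [9, 10, 9, 9]
r2 m[R→φ1] = [0, 0, 0, 0]
r2 m[R→φ2] = [5, 0, 2, 1]
r2 m[B→φ2] = [0, 0, 0, 0]
r2 m[Q→φ0] = [10, 11, 9, 16]
r2 m[Q→φ1] = [11, 9, 9, 16]
r2 m[Q→φ3] = [7, 11, 6, 11]
r2 m[Q→φ7] = [5, 2, 9, 17]
r3 m[φ0→D] = [11, 11, 11, 12]
r3 m[φ0→Q] = [1, 0, 2, 4]
r3 m[φ1→R] = [14, 11, 11, 12]
r3 m[φ1→Q] = [0, 2, 2, 4]
r3 m[φ2→L] = [0, 0, 2, 1]
r3 m[φ2→R] = [13, 10, 10, 11]
r3 m[φ2→B] = [12, 14, 10, 12]
r3 m[φ3→Q] = [4, 0, 5, 9]
r3 m[φ4→L] = [6, 2, 8, 3]
r3 m[φ5→L] = [3, 8, 1, 6]
r3 m[φ6→L] = [4, 0, 5, 2]
r3 m[φ7→Q] = [6, 9, 2, 3]
r3 m[D→φ0] = [0, 0, 0, 0]
r3 m[L→φ2] = [13, 10, 14, 11]
r3 m[L→φ4] = [7, 8, 6, 8]
r3 m[L→φ5] = [10, 2, 13, 5]
r3 m[L→φ6] = [9, 10, 9, 9]
r3 m[R→φ1] = [0, 0, 0, 0]
r3 m[R→φ2] = [5, 0, 2, 1]
r3 m[B→φ2] = [0, 0, 0, 0]
r3 m[Q→φ0] = [10, 11, 9, 16]
r3 m[Q→φ1] = [11, 9, 9, 16]
r3 m[Q→φ3] = [7, 11, 6, 11]
r3 m[Q→φ7] = [5, 2, 9, 17]
r4 m[φ0→D] = [11, 11, 11, 12]
r4 m[φ0→Q] = [1, 0, 2, 4]
r4 m[φ1→R] = [14, 11, 11, 12]
r4 m[φ1→Q] = [0, 2, 2, 4]
r4 m[φ2→L] = [0, 0, 2, 1]
r4 m[φ2→R] = [13, 10, 10, 11]
r4 m[φ2→B] = [12, 14, 10, 12]
r4 m[φ3→Q] = [4, 0, 5, 9]
r4 m[φ4→L] = [6, 2, 8, 3]
r4 m[φ5→L] = [3, 8, 1, 6]
r4 m[φ6→L] = [4, 0, 5, 2]
r4 m[φ7→Q] = [6, 9, 2, 3]
r4 m[D→φ0] = [0, 0, 0, 0]
r4 m[L→φ2] = [13, 10, 14, 11]
r4 m[L→φ4] = [7, 8, 8, 9]
r4 m[L→φ5] = [10, 2, 15, 6]
r4 m[L→φ6] = [9, 10, 11, 10]
r4 m[R→φ1] = [13, 10, 10, 11]
r4 m[R→φ2] = [14, 11, 11, 12]
r4 m[B→φ2] = [0, 0, 0, 0]
r4 m[Q→φ0] = [10, 11, 9, 16]
r4 m[Q→φ1] = [11, 9, 9, 16]
r4 m[Q→φ3] = [7, 11, 6, 11]
r4 m[Q→φ7] = [5, 2, 9, 17]
r5 m[φ0→D] = [11, 11, 11, 12]
r5 m[φ0→Q] = [1, 0, 2, 4]
r5 m[φ1→R] = [14, 11, 11, 12]
r5 m[φ1→Q] = [10, 12, 12, 15]
r5 m[φ2→L] = [11, 11, 11, 11]
r5 m[φ2→R] = [13, 10, 10, 11]
r5 m[φ2→B] = [22, 25, 21, 21]
r5 m[φ3→Q] = [4, 0, 5, 9]
r5 m[φ4→L] = [6, 2, 8, 3]
r5 m[φ5→L] = [3, 8, 1, 6]
r5 m[φ6→L] = [4, 0, 5, 2]
r5 m[φ7→Q] = [6, 9, 2, 3]
r5 m[D→φ0] = [0, 0, 0, 0]
r5 m[L→φ2] = [13, 10, 14, 11]
r5 m[L→φ4] = [7, 8, 8, 9]
r5 m[L→φ5] = [10, 2, 15, 6]
r5 m[L→φ6] = [9, 10, 11, 10]
r5 m[R→φ1] = [13, 10, 10, 11]
r5 m[R→φ2] = [14, 11, 11, 12]
r5 m[B→φ2] = [0, 0, 0, 0]
r5 m[Q→φ0] = [10, 11, 9, 16]
r5 m[Q→φ1] = [11, 9, 9, 16]
r5 m[Q→φ3] = [7, 11, 6, 11]
r5 m[Q→φ7] = [5, 2, 9, 17]
r6 m[φ0→D] = [11, 11, 11, 12]
r6 m[φ0→Q] = [1, 0, 2, 4]
r6 m[φ1→R] = [14, 11, 11, 12]
r6 m[φ1→Q] = [10, 12, 12, 15]
r6 m[φ2→L] = [11, 11, 11, 11]
r6 m[φ2→R] = [13, 10, 10, 11]
r6 m[φ2→B] = [22, 25, 21, 21]
r6 m[φ3→Q] = [4, 0, 5, 9]
r6 m[φ4→L] = [6, 2, 8, 3]
r6 m[φ5→L] = [3, 8, 1, 6]
r6 m[φ6→L] = [4, 0, 5, 2]
r6 m[φ7→Q] = [6, 9, 2, 3]
r6 m[D→φ0] = [0, 0, 0, 0]
r6 m[L→φ2] = [13, 10, 14, 11]
r6 m[L→φ4] = [18, 19, 17, 19]
r6 m[L→φ5] = [21, 13, 24, 16]
r6 m[L→φ6] = [20, 21, 20, 20]
r6 m[R→φ1] = [13, 10, 10, 11]
r6 m[R→φ2] = [14, 11, 11, 12]
r6 m[B→φ2] = [0, 0, 0, 0]
r6 m[Q→φ0] = [20, 21, 19, 27]
r6 m[Q→φ1] = [11, 9, 9, 16]
r6 m[Q→φ3] = [17, 21, 16, 22]
r6 m[Q→φ7] = [15, 12, 19, 28]
r7 m[φ0→D] = [21, 21, 21, 22]
r7 m[φ0→Q] = [1, 0, 2, 4]
r7 m[φ1→R] = [14, 11, 11, 12]
r7 m[φ1→Q] = [10, 12, 12, 15]
r7 m[φ2→L] = [11, 11, 11, 11]
r7 m[φ2→R] = [13, 10, 10, 11]
r7 m[φ2→B] = [22, 25, 21, 21]
r7 m[φ3→Q] = [4, 0, 5, 9]
r7 m[φ4→L] = [6, 2, 8, 3]
r7 m[φ5→L] = [3, 8, 1, 6]
r7 m[φ6→L] = [4, 0, 5, 2]
r7 m[φ7→Q] = [6, 9, 2, 3]
r7 m[D→φ0] = [0, 0, 0, 0]
r7 m[L→φ2] = [13, 10, 14, 11]
r7 m[L→φ4] = [18, 19, 17, 19]
r7 m[L→φ5] = [21, 13, 24, 16]
r7 m[L→φ6] = [20, 21, 20, 20]
r7 m[R→φ1] = [13, 10, 10, 11]
r7 m[R→φ2] = [14, 11, 11, 12]
r7 m[B→φ2] = [0, 0, 0, 0]
r7 m[Q→φ0] = [20, 21, 19, 27]
r7 m[Q→φ1] = [11, 9, 9, 16]
r7 m[Q→φ3] = [17, 21, 16, 22]
r7 m[Q→φ7] = [15, 12, 19, 28]
r8 m[φ0→D] = [21, 21, 21, 22]
r8 m[φ0→Q] = [1, 0, 2, 4]
r8 m[φ1→R] = [14, 11, 11, 12]
r8 m[φ1→Q] = [10, 12, 12, 15]
r8 m[φ2→L] = [11, 11, 11, 11]
r8 m[φ2→R] = [13, 10, 10, 11]
r8 m[φ2→B] = [22, 25, 21, 21]
r8 m[φ3→Q] = [4, 0, 5, 9]
r8 m[φ4→L] = [6, 2, 8, 3]
r8 m[φ5→L] = [3, 8, 1, 6]
r8 m[φ6→L] = [4, 0, 5, 2]
r8 m[φ7→Q] = [6, 9, 2, 3]
r8 m[D→φ0] = [0, 0, 0, 0]
r8 m[L→φ2] = [13, 10, 14, 11]
r8 m[L→φ4] = [18, 19, 17, 19]
r8 m[L→φ5] = [21, 13, 24, 16]
r8 m[L→φ6] = [20, 21, 20, 20]
r8 m[R→φ1] = [13, 10, 10, 11]
r8 m[R→φ2] = [14, 11, 11, 12]
r8 m[B→φ2] = [0, 0, 0, 0]
r8 m[Q→φ0] = [20, 21, 19, 27]
r8 m[Q→φ1] = [11, 9, 9, 16]
r8 m[Q→φ3] = [17, 21, 16, 22]
r8 m[Q→φ7] = [15, 12, 19, 28]
fixed point reached at round 8
traceback from D: (D=0, L=1, R=2, B=3, Q=2), score=21

assignment: (D=0, L=1, R=2, B=3, Q=2); score = 21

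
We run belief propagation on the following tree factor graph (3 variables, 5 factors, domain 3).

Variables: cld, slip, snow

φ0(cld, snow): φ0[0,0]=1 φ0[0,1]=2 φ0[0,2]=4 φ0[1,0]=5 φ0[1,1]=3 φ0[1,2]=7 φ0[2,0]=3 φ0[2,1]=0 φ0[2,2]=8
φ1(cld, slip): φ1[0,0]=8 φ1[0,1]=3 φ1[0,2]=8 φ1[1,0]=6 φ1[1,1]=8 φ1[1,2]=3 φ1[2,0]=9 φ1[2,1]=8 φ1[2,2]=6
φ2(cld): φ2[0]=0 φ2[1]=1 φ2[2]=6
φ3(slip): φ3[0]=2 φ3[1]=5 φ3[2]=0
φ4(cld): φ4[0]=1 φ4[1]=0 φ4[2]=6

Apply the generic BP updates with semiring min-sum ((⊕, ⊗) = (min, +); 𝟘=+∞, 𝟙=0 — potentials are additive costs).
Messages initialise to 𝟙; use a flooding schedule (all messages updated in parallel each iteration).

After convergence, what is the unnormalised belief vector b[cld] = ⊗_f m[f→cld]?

b[cld] = [10, 7, 18]

init: all messages = 𝟙 over 3 values
r1 m[φ0→cld] = [1, 3, 0]
r1 m[φ0→snow] = [1, 0, 4]
r1 m[φ1→cld] = [3, 3, 6]
r1 m[φ1→slip] = [6, 3, 3]
r1 m[φ2→cld] = [0, 1, 6]
r1 m[φ3→slip] = [2, 5, 0]
r1 m[φ4→cld] = [1, 0, 6]
r1 m[cld→φ0] = [0, 0, 0]
r1 m[cld→φ1] = [0, 0, 0]
r1 m[cld→φ2] = [0, 0, 0]
r1 m[cld→φ4] = [0, 0, 0]
r1 m[slip→φ1] = [0, 0, 0]
r1 m[slip→φ3] = [0, 0, 0]
r1 m[snow→φ0] = [0, 0, 0]
r2 m[φ0→cld] = [1, 3, 0]
r2 m[φ0→snow] = [1, 0, 4]
r2 m[φ1→cld] = [3, 3, 6]
r2 m[φ1→slip] = [6, 3, 3]
r2 m[φ2→cld] = [0, 1, 6]
r2 m[φ3→slip] = [2, 5, 0]
r2 m[φ4→cld] = [1, 0, 6]
r2 m[cld→φ0] = [4, 4, 18]
r2 m[cld→φ1] = [2, 4, 12]
r2 m[cld→φ2] = [5, 6, 12]
r2 m[cld→φ4] = [4, 7, 12]
r2 m[slip→φ1] = [2, 5, 0]
r2 m[slip→φ3] = [6, 3, 3]
r2 m[snow→φ0] = [0, 0, 0]
r3 m[φ0→cld] = [1, 3, 0]
r3 m[φ0→snow] = [5, 6, 8]
r3 m[φ1→cld] = [8, 3, 6]
r3 m[φ1→slip] = [10, 5, 7]
r3 m[φ2→cld] = [0, 1, 6]
r3 m[φ3→slip] = [2, 5, 0]
r3 m[φ4→cld] = [1, 0, 6]
r3 m[cld→φ0] = [4, 4, 18]
r3 m[cld→φ1] = [2, 4, 12]
r3 m[cld→φ2] = [5, 6, 12]
r3 m[cld→φ4] = [4, 7, 12]
r3 m[slip→φ1] = [2, 5, 0]
r3 m[slip→φ3] = [6, 3, 3]
r3 m[snow→φ0] = [0, 0, 0]
r4 m[φ0→cld] = [1, 3, 0]
r4 m[φ0→snow] = [5, 6, 8]
r4 m[φ1→cld] = [8, 3, 6]
r4 m[φ1→slip] = [10, 5, 7]
r4 m[φ2→cld] = [0, 1, 6]
r4 m[φ3→slip] = [2, 5, 0]
r4 m[φ4→cld] = [1, 0, 6]
r4 m[cld→φ0] = [9, 4, 18]
r4 m[cld→φ1] = [2, 4, 12]
r4 m[cld→φ2] = [10, 6, 12]
r4 m[cld→φ4] = [9, 7, 12]
r4 m[slip→φ1] = [2, 5, 0]
r4 m[slip→φ3] = [10, 5, 7]
r4 m[snow→φ0] = [0, 0, 0]
r5 m[φ0→cld] = [1, 3, 0]
r5 m[φ0→snow] = [9, 7, 11]
r5 m[φ1→cld] = [8, 3, 6]
r5 m[φ1→slip] = [10, 5, 7]
r5 m[φ2→cld] = [0, 1, 6]
r5 m[φ3→slip] = [2, 5, 0]
r5 m[φ4→cld] = [1, 0, 6]
r5 m[cld→φ0] = [9, 4, 18]
r5 m[cld→φ1] = [2, 4, 12]
r5 m[cld→φ2] = [10, 6, 12]
r5 m[cld→φ4] = [9, 7, 12]
r5 m[slip→φ1] = [2, 5, 0]
r5 m[slip→φ3] = [10, 5, 7]
r5 m[snow→φ0] = [0, 0, 0]
r6 m[φ0→cld] = [1, 3, 0]
r6 m[φ0→snow] = [9, 7, 11]
r6 m[φ1→cld] = [8, 3, 6]
r6 m[φ1→slip] = [10, 5, 7]
r6 m[φ2→cld] = [0, 1, 6]
r6 m[φ3→slip] = [2, 5, 0]
r6 m[φ4→cld] = [1, 0, 6]
r6 m[cld→φ0] = [9, 4, 18]
r6 m[cld→φ1] = [2, 4, 12]
r6 m[cld→φ2] = [10, 6, 12]
r6 m[cld→φ4] = [9, 7, 12]
r6 m[slip→φ1] = [2, 5, 0]
r6 m[slip→φ3] = [10, 5, 7]
r6 m[snow→φ0] = [0, 0, 0]
fixed point reached at round 6
b[cld] = ⊗ incoming = [10, 7, 18]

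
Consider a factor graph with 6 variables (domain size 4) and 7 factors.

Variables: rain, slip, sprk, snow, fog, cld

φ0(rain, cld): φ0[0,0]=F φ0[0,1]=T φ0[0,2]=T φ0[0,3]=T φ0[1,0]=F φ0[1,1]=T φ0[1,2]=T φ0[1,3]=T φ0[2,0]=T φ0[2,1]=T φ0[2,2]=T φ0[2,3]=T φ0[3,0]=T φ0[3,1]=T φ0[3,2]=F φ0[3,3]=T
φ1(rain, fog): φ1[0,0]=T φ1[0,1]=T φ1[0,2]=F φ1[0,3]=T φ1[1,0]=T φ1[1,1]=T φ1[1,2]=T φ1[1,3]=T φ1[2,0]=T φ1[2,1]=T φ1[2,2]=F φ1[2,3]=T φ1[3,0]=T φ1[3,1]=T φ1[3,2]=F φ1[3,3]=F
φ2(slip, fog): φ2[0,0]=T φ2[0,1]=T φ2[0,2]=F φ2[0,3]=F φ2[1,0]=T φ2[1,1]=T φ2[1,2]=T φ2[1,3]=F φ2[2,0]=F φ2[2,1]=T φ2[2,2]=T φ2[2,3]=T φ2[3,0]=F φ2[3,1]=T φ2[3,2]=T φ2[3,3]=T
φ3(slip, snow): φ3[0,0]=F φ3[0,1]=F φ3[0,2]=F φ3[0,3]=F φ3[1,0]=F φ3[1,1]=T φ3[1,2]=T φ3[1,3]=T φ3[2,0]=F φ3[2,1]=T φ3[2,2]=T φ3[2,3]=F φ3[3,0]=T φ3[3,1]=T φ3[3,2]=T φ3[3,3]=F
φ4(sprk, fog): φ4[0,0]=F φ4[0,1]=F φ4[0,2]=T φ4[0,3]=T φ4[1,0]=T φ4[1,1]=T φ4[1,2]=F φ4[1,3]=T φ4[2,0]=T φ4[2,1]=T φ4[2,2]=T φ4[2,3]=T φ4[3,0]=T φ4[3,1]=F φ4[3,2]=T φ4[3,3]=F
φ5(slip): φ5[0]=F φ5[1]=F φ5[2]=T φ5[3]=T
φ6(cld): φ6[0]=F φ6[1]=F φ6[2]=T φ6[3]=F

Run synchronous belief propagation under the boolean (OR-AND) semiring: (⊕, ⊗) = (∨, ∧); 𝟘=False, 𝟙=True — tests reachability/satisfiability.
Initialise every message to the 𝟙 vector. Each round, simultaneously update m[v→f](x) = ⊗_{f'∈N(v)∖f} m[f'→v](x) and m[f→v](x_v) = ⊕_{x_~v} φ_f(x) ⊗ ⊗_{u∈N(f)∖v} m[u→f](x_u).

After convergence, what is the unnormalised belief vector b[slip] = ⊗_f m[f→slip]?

init: all messages = 𝟙 over 4 values
r1 m[φ0→rain] = [T, T, T, T]
r1 m[φ0→cld] = [T, T, T, T]
r1 m[φ1→rain] = [T, T, T, T]
r1 m[φ1→fog] = [T, T, T, T]
r1 m[φ2→slip] = [T, T, T, T]
r1 m[φ2→fog] = [T, T, T, T]
r1 m[φ3→slip] = [F, T, T, T]
r1 m[φ3→snow] = [T, T, T, T]
r1 m[φ4→sprk] = [T, T, T, T]
r1 m[φ4→fog] = [T, T, T, T]
r1 m[φ5→slip] = [F, F, T, T]
r1 m[φ6→cld] = [F, F, T, F]
r1 m[rain→φ0] = [T, T, T, T]
r1 m[rain→φ1] = [T, T, T, T]
r1 m[slip→φ2] = [T, T, T, T]
r1 m[slip→φ3] = [T, T, T, T]
r1 m[slip→φ5] = [T, T, T, T]
r1 m[sprk→φ4] = [T, T, T, T]
r1 m[snow→φ3] = [T, T, T, T]
r1 m[fog→φ1] = [T, T, T, T]
r1 m[fog→φ2] = [T, T, T, T]
r1 m[fog→φ4] = [T, T, T, T]
r1 m[cld→φ0] = [T, T, T, T]
r1 m[cld→φ6] = [T, T, T, T]
r2 m[φ0→rain] = [T, T, T, T]
r2 m[φ0→cld] = [T, T, T, T]
r2 m[φ1→rain] = [T, T, T, T]
r2 m[φ1→fog] = [T, T, T, T]
r2 m[φ2→slip] = [T, T, T, T]
r2 m[φ2→fog] = [T, T, T, T]
r2 m[φ3→slip] = [F, T, T, T]
r2 m[φ3→snow] = [T, T, T, T]
r2 m[φ4→sprk] = [T, T, T, T]
r2 m[φ4→fog] = [T, T, T, T]
r2 m[φ5→slip] = [F, F, T, T]
r2 m[φ6→cld] = [F, F, T, F]
r2 m[rain→φ0] = [T, T, T, T]
r2 m[rain→φ1] = [T, T, T, T]
r2 m[slip→φ2] = [F, F, T, T]
r2 m[slip→φ3] = [F, F, T, T]
r2 m[slip→φ5] = [F, T, T, T]
r2 m[sprk→φ4] = [T, T, T, T]
r2 m[snow→φ3] = [T, T, T, T]
r2 m[fog→φ1] = [T, T, T, T]
r2 m[fog→φ2] = [T, T, T, T]
r2 m[fog→φ4] = [T, T, T, T]
r2 m[cld→φ0] = [F, F, T, F]
r2 m[cld→φ6] = [T, T, T, T]
r3 m[φ0→rain] = [T, T, T, F]
r3 m[φ0→cld] = [T, T, T, T]
r3 m[φ1→rain] = [T, T, T, T]
r3 m[φ1→fog] = [T, T, T, T]
r3 m[φ2→slip] = [T, T, T, T]
r3 m[φ2→fog] = [F, T, T, T]
r3 m[φ3→slip] = [F, T, T, T]
r3 m[φ3→snow] = [T, T, T, F]
r3 m[φ4→sprk] = [T, T, T, T]
r3 m[φ4→fog] = [T, T, T, T]
r3 m[φ5→slip] = [F, F, T, T]
r3 m[φ6→cld] = [F, F, T, F]
r3 m[rain→φ0] = [T, T, T, T]
r3 m[rain→φ1] = [T, T, T, T]
r3 m[slip→φ2] = [F, F, T, T]
r3 m[slip→φ3] = [F, F, T, T]
r3 m[slip→φ5] = [F, T, T, T]
r3 m[sprk→φ4] = [T, T, T, T]
r3 m[snow→φ3] = [T, T, T, T]
r3 m[fog→φ1] = [T, T, T, T]
r3 m[fog→φ2] = [T, T, T, T]
r3 m[fog→φ4] = [T, T, T, T]
r3 m[cld→φ0] = [F, F, T, F]
r3 m[cld→φ6] = [T, T, T, T]
r4 m[φ0→rain] = [T, T, T, F]
r4 m[φ0→cld] = [T, T, T, T]
r4 m[φ1→rain] = [T, T, T, T]
r4 m[φ1→fog] = [T, T, T, T]
r4 m[φ2→slip] = [T, T, T, T]
r4 m[φ2→fog] = [F, T, T, T]
r4 m[φ3→slip] = [F, T, T, T]
r4 m[φ3→snow] = [T, T, T, F]
r4 m[φ4→sprk] = [T, T, T, T]
r4 m[φ4→fog] = [T, T, T, T]
r4 m[φ5→slip] = [F, F, T, T]
r4 m[φ6→cld] = [F, F, T, F]
r4 m[rain→φ0] = [T, T, T, T]
r4 m[rain→φ1] = [T, T, T, F]
r4 m[slip→φ2] = [F, F, T, T]
r4 m[slip→φ3] = [F, F, T, T]
r4 m[slip→φ5] = [F, T, T, T]
r4 m[sprk→φ4] = [T, T, T, T]
r4 m[snow→φ3] = [T, T, T, T]
r4 m[fog→φ1] = [F, T, T, T]
r4 m[fog→φ2] = [T, T, T, T]
r4 m[fog→φ4] = [F, T, T, T]
r4 m[cld→φ0] = [F, F, T, F]
r4 m[cld→φ6] = [T, T, T, T]
r5 m[φ0→rain] = [T, T, T, F]
r5 m[φ0→cld] = [T, T, T, T]
r5 m[φ1→rain] = [T, T, T, T]
r5 m[φ1→fog] = [T, T, T, T]
r5 m[φ2→slip] = [T, T, T, T]
r5 m[φ2→fog] = [F, T, T, T]
r5 m[φ3→slip] = [F, T, T, T]
r5 m[φ3→snow] = [T, T, T, F]
r5 m[φ4→sprk] = [T, T, T, T]
r5 m[φ4→fog] = [T, T, T, T]
r5 m[φ5→slip] = [F, F, T, T]
r5 m[φ6→cld] = [F, F, T, F]
r5 m[rain→φ0] = [T, T, T, T]
r5 m[rain→φ1] = [T, T, T, F]
r5 m[slip→φ2] = [F, F, T, T]
r5 m[slip→φ3] = [F, F, T, T]
r5 m[slip→φ5] = [F, T, T, T]
r5 m[sprk→φ4] = [T, T, T, T]
r5 m[snow→φ3] = [T, T, T, T]
r5 m[fog→φ1] = [F, T, T, T]
r5 m[fog→φ2] = [T, T, T, T]
r5 m[fog→φ4] = [F, T, T, T]
r5 m[cld→φ0] = [F, F, T, F]
r5 m[cld→φ6] = [T, T, T, T]
fixed point reached at round 5
b[slip] = ⊗ incoming = [F, F, T, T]

b[slip] = [F, F, T, T]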